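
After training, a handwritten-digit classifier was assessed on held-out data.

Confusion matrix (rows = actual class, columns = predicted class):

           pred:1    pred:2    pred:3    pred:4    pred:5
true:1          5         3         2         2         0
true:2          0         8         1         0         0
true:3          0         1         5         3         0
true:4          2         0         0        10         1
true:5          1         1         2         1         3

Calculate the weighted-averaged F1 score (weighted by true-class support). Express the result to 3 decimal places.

Per-class F1 score (2·TP/(2·TP+FP+FN)):
  1: TP=5, FP=0+0+2+1=3, FN=3+2+2+0=7 → 10/20 = 0.5000
  2: TP=8, FP=3+1+0+1=5, FN=0+1+0+0=1 → 16/22 = 0.7273
  3: TP=5, FP=2+1+0+2=5, FN=0+1+3+0=4 → 10/19 = 0.5263
  4: TP=10, FP=2+0+3+1=6, FN=2+0+0+1=3 → 20/29 = 0.6897
  5: TP=3, FP=0+0+0+1=1, FN=1+1+2+1=5 → 6/12 = 0.5000
Weighted-F1 score = Σ (supportᵢ/N)·F1 scoreᵢ with N=51: (12/51)·0.5000 + (9/51)·0.7273 + (9/51)·0.5263 + (13/51)·0.6897 + (8/51)·0.5000 = 0.593

0.593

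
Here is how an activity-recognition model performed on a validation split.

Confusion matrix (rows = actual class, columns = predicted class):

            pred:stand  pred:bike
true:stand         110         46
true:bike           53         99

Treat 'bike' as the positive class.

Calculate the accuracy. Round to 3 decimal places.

0.679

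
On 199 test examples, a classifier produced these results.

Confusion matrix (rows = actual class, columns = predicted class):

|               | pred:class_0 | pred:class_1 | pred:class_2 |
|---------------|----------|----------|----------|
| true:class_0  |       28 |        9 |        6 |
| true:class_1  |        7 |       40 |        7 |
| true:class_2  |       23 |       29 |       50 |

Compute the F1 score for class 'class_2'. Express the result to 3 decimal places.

F1 score = 2·TP/(2·TP+FP+FN).
class_2: TP=50, FP=6+7=13, FN=23+29=52 → 100/165 = 0.6061

0.606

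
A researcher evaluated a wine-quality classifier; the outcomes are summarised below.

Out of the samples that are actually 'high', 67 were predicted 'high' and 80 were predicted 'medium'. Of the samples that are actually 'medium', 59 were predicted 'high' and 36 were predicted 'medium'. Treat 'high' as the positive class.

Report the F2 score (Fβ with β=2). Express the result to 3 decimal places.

0.469

Fβ = (1+β²)·TP / ((1+β²)·TP + β²·FN + FP), with β²=4
= 5·67 / (5·67 + 4·80 + 59) = 0.469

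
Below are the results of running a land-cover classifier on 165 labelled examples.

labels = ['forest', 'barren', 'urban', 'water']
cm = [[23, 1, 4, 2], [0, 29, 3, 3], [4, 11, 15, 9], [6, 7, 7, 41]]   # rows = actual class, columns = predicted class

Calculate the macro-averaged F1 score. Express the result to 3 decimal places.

Per-class F1 score (2·TP/(2·TP+FP+FN)):
  forest: TP=23, FP=0+4+6=10, FN=1+4+2=7 → 46/63 = 0.7302
  barren: TP=29, FP=1+11+7=19, FN=0+3+3=6 → 58/83 = 0.6988
  urban: TP=15, FP=4+3+7=14, FN=4+11+9=24 → 30/68 = 0.4412
  water: TP=41, FP=2+3+9=14, FN=6+7+7=20 → 82/116 = 0.7069
Macro-F1 score = mean = (0.7302 + 0.6988 + 0.4412 + 0.7069) / 4 = 0.644

0.644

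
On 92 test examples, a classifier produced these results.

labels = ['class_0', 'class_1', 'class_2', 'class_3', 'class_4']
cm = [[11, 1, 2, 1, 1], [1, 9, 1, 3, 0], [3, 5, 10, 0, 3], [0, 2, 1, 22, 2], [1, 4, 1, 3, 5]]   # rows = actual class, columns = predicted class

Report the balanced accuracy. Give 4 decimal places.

0.5957

Balanced accuracy = mean of per-class recall.
  class_0: recall = 11/16 = 0.68750
  class_1: recall = 9/14 = 0.64286
  class_2: recall = 10/21 = 0.47619
  class_3: recall = 22/27 = 0.81481
  class_4: recall = 5/14 = 0.35714
Mean = (0.68750 + 0.64286 + 0.47619 + 0.81481 + 0.35714) / 5 = 0.5957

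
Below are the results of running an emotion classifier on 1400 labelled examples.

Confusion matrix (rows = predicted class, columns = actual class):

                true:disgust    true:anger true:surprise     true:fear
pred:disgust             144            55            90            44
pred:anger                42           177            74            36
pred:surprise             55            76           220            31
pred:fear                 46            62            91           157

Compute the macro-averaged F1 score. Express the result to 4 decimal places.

0.4969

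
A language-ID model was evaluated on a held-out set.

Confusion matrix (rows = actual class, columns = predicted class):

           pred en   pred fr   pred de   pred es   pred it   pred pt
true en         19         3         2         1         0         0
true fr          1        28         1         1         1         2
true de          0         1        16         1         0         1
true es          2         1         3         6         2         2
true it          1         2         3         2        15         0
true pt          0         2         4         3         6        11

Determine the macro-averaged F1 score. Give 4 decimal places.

Per-class F1 score (2·TP/(2·TP+FP+FN)):
  en: TP=19, FP=1+0+2+1+0=4, FN=3+2+1+0+0=6 → 38/48 = 0.79167
  fr: TP=28, FP=3+1+1+2+2=9, FN=1+1+1+1+2=6 → 56/71 = 0.78873
  de: TP=16, FP=2+1+3+3+4=13, FN=0+1+1+0+1=3 → 32/48 = 0.66667
  es: TP=6, FP=1+1+1+2+3=8, FN=2+1+3+2+2=10 → 12/30 = 0.40000
  it: TP=15, FP=0+1+0+2+6=9, FN=1+2+3+2+0=8 → 30/47 = 0.63830
  pt: TP=11, FP=0+2+1+2+0=5, FN=0+2+4+3+6=15 → 22/42 = 0.52381
Macro-F1 score = mean = (0.79167 + 0.78873 + 0.66667 + 0.40000 + 0.63830 + 0.52381) / 6 = 0.6349

0.6349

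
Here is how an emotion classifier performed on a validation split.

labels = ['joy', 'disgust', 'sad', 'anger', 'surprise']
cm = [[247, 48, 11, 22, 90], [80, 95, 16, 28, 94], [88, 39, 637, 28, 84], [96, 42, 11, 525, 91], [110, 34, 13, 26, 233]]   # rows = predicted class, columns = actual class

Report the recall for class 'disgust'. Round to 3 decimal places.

Treat 'disgust' as positive and all other classes as negative.
recall = TP/(TP+FN).
disgust: TP=95, FN=48+39+42+34=163 → 95/258 = 0.3682

0.368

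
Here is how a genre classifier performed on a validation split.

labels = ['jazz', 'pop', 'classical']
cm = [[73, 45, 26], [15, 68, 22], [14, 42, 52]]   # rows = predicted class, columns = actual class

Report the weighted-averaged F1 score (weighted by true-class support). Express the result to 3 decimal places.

Per-class F1 score (2·TP/(2·TP+FP+FN)):
  jazz: TP=73, FP=45+26=71, FN=15+14=29 → 146/246 = 0.5935
  pop: TP=68, FP=15+22=37, FN=45+42=87 → 136/260 = 0.5231
  classical: TP=52, FP=14+42=56, FN=26+22=48 → 104/208 = 0.5000
Weighted-F1 score = Σ (supportᵢ/N)·F1 scoreᵢ with N=357: (102/357)·0.5935 + (155/357)·0.5231 + (100/357)·0.5000 = 0.537

0.537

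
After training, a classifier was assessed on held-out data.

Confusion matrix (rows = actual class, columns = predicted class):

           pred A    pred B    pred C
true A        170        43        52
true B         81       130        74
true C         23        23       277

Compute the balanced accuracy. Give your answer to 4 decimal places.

0.6517

Balanced accuracy = mean of per-class recall.
  A: recall = 170/265 = 0.64151
  B: recall = 130/285 = 0.45614
  C: recall = 277/323 = 0.85759
Mean = (0.64151 + 0.45614 + 0.85759) / 3 = 0.6517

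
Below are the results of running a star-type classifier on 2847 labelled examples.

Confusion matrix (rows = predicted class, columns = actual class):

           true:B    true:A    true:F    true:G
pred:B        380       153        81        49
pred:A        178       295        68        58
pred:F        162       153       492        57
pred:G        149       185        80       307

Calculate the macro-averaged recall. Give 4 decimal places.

Per-class recall (TP/(TP+FN)):
  B: TP=380, FN=178+162+149=489 → 380/869 = 0.43728
  A: TP=295, FN=153+153+185=491 → 295/786 = 0.37532
  F: TP=492, FN=81+68+80=229 → 492/721 = 0.68239
  G: TP=307, FN=49+58+57=164 → 307/471 = 0.65180
Macro-recall = mean = (0.43728 + 0.37532 + 0.68239 + 0.65180) / 4 = 0.5367

0.5367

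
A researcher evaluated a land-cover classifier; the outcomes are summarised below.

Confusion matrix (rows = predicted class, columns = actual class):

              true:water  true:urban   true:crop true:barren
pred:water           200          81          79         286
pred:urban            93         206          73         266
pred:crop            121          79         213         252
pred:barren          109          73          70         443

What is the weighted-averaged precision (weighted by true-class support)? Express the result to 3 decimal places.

0.468

Per-class precision (TP/(TP+FP)):
  water: TP=200, FP=81+79+286=446 → 200/646 = 0.3096
  urban: TP=206, FP=93+73+266=432 → 206/638 = 0.3229
  crop: TP=213, FP=121+79+252=452 → 213/665 = 0.3203
  barren: TP=443, FP=109+73+70=252 → 443/695 = 0.6374
Weighted-precision = Σ (supportᵢ/N)·precisionᵢ with N=2644: (523/2644)·0.3096 + (439/2644)·0.3229 + (435/2644)·0.3203 + (1247/2644)·0.6374 = 0.468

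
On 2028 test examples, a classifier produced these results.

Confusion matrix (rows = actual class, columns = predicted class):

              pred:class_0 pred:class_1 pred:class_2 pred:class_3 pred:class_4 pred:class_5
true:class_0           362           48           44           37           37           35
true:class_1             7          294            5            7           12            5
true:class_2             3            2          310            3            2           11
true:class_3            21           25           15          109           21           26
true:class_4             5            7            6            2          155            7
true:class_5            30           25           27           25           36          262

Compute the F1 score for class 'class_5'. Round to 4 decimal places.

Treat 'class_5' as positive and all other classes as negative.
F1 score = 2·TP/(2·TP+FP+FN).
class_5: TP=262, FP=35+5+11+26+7=84, FN=30+25+27+25+36=143 → 524/751 = 0.69774

0.6977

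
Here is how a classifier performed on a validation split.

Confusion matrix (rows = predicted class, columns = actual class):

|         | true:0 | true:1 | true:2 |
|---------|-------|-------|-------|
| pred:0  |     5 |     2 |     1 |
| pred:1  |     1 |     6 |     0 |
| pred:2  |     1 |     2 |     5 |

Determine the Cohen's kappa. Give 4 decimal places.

0.5465

Observed agreement pₒ = trace/N = 16/23 = 0.69565
Expected agreement pₑ = Σ (rowᵢ·colᵢ)/N² = (7·8 + 10·7 + 6·8)/23² = 0.32892
κ = (pₒ − pₑ)/(1 − pₑ) = (0.69565 − 0.32892)/(1 − 0.32892) = 0.5465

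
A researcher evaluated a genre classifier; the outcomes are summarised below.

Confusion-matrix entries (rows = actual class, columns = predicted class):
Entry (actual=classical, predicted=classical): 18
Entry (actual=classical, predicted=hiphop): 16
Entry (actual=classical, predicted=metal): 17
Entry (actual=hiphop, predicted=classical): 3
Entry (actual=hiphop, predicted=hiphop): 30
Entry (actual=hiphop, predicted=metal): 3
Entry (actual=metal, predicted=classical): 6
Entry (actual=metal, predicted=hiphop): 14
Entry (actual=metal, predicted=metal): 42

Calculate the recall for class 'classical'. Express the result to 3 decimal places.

recall = TP/(TP+FN).
classical: TP=18, FN=16+17=33 → 18/51 = 0.3529

0.353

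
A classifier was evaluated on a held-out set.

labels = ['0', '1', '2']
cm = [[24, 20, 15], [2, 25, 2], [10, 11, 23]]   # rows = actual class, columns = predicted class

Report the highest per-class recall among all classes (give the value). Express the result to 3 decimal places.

Per-class recall (TP/(TP+FN)):
  0: TP=24, FN=20+15=35 → 24/59 = 0.4068
  1: TP=25, FN=2+2=4 → 25/29 = 0.8621
  2: TP=23, FN=10+11=21 → 23/44 = 0.5227
Highest is class '1' with recall = 0.862.

0.862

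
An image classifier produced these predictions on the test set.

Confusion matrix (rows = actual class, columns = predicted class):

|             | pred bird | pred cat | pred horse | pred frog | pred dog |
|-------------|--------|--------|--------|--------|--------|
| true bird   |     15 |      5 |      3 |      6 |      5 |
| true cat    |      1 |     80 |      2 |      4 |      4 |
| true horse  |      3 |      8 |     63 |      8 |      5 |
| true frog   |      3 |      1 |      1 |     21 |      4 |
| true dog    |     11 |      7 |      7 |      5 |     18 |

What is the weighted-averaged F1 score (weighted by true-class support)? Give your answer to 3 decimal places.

0.676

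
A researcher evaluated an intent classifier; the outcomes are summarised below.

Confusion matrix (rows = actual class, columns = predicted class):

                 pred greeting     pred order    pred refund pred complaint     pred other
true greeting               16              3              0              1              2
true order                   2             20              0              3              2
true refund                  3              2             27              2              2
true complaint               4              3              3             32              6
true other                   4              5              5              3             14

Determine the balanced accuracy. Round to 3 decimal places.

Balanced accuracy = mean of per-class recall.
  greeting: recall = 16/22 = 0.7273
  order: recall = 20/27 = 0.7407
  refund: recall = 27/36 = 0.7500
  complaint: recall = 32/48 = 0.6667
  other: recall = 14/31 = 0.4516
Mean = (0.7273 + 0.7407 + 0.7500 + 0.6667 + 0.4516) / 5 = 0.667

0.667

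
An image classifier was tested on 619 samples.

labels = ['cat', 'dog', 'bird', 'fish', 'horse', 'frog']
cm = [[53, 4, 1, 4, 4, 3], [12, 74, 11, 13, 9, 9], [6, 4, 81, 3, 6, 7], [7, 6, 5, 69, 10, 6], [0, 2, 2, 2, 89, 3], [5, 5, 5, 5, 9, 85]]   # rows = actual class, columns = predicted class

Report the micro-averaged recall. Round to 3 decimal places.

Micro-averaging pools counts across classes: ΣTP=451, ΣFP=168, ΣFN=168.
Micro-recall = TP/(TP+FN) on pooled counts = 0.729 (equals overall accuracy in single-label multiclass).

0.729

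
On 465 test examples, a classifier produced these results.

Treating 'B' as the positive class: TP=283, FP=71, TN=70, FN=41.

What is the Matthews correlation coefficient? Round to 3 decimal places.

0.399

MCC = (TP·TN − FP·FN) / √((TP+FP)(TP+FN)(TN+FP)(TN+FN))
Numerator = 283·70 − 71·41 = 16899
Denominator = √(354·324·141·111) = √1795107096 = 42368.7042
MCC = 16899 / 42368.7042 = 0.399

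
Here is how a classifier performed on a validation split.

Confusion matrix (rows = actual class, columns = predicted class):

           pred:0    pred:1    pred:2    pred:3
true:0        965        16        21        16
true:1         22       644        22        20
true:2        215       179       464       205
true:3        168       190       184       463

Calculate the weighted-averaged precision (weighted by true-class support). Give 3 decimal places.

0.668

Per-class precision (TP/(TP+FP)):
  0: TP=965, FP=22+215+168=405 → 965/1370 = 0.7044
  1: TP=644, FP=16+179+190=385 → 644/1029 = 0.6259
  2: TP=464, FP=21+22+184=227 → 464/691 = 0.6715
  3: TP=463, FP=16+20+205=241 → 463/704 = 0.6577
Weighted-precision = Σ (supportᵢ/N)·precisionᵢ with N=3794: (1018/3794)·0.7044 + (708/3794)·0.6259 + (1063/3794)·0.6715 + (1005/3794)·0.6577 = 0.668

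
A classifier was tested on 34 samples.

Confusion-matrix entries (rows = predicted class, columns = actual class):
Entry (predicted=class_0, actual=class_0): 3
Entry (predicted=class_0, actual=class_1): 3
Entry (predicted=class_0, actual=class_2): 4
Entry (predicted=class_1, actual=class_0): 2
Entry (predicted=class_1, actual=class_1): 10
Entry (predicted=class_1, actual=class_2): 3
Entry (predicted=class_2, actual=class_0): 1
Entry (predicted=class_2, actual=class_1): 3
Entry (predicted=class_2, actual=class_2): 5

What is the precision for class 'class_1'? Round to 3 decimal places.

Treat 'class_1' as positive and all other classes as negative.
precision = TP/(TP+FP).
class_1: TP=10, FP=2+3=5 → 10/15 = 0.6667

0.667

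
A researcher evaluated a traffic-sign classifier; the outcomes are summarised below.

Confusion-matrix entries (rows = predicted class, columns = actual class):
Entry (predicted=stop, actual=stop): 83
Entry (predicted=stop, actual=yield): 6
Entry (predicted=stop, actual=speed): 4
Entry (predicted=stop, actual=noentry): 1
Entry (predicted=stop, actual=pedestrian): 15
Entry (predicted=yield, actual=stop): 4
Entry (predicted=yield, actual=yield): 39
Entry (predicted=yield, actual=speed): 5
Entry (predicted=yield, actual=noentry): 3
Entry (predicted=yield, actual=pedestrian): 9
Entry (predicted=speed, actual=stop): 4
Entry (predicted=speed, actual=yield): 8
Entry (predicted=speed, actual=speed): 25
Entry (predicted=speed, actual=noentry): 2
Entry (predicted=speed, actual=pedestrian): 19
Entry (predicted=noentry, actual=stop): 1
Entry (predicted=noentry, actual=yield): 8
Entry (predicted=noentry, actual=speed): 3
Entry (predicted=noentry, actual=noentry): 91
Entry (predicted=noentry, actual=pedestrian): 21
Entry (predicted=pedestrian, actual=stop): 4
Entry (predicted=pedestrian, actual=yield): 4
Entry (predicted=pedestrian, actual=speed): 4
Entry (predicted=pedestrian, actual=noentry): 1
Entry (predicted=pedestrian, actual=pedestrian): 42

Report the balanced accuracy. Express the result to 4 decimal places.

Balanced accuracy = mean of per-class recall.
  stop: recall = 83/96 = 0.86458
  yield: recall = 39/65 = 0.60000
  speed: recall = 25/41 = 0.60976
  noentry: recall = 91/98 = 0.92857
  pedestrian: recall = 42/106 = 0.39623
Mean = (0.86458 + 0.60000 + 0.60976 + 0.92857 + 0.39623) / 5 = 0.6798

0.6798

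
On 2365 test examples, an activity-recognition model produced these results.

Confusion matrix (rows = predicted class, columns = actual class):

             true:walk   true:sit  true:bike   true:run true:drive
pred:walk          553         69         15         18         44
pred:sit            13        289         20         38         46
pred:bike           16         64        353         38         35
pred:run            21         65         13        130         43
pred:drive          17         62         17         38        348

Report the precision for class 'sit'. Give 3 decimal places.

0.712

precision = TP/(TP+FP).
sit: TP=289, FP=13+20+38+46=117 → 289/406 = 0.7118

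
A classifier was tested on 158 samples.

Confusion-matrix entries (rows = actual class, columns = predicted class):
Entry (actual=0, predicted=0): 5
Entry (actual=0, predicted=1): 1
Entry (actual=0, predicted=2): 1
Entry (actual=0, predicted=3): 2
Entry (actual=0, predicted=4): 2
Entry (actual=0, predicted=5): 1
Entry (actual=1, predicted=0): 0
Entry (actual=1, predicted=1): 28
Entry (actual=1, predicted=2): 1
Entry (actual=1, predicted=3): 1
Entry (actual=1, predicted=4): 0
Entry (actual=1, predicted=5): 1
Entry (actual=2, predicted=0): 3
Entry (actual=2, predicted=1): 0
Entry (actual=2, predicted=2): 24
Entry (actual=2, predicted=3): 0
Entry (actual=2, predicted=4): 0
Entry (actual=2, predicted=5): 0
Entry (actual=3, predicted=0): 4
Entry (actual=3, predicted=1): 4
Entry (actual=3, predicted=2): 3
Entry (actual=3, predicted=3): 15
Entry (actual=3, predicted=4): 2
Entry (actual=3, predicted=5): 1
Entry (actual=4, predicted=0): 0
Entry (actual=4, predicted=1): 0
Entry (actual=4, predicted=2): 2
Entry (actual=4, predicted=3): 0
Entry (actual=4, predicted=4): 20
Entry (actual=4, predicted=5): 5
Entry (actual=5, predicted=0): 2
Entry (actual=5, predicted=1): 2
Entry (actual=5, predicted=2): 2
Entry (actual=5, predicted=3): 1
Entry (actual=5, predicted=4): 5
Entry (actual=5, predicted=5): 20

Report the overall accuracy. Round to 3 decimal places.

Accuracy = trace / total = (5+28+24+15+20+20=112) / 158 = 112/158 = 0.709

0.709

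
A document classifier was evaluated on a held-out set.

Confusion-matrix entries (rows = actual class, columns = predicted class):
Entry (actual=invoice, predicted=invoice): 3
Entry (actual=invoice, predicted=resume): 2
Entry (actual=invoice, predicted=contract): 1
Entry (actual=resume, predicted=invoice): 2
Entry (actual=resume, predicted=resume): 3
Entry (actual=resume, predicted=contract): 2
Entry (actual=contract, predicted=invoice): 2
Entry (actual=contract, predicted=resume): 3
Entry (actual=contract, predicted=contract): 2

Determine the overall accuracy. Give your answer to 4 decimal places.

0.4000

Accuracy = trace / total = (3+3+2=8) / 20 = 8/20 = 0.4000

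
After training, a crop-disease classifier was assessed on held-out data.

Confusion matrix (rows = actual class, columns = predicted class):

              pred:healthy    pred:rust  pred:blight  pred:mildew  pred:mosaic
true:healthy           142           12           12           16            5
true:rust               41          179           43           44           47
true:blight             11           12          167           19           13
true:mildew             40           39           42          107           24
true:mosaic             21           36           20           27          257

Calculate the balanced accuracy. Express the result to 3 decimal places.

0.631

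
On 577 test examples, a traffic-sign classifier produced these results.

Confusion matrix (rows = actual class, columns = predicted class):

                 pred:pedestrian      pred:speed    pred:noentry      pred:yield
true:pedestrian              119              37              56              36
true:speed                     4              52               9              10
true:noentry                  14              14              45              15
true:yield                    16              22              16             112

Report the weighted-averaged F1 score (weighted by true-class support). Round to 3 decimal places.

Per-class F1 score (2·TP/(2·TP+FP+FN)):
  pedestrian: TP=119, FP=4+14+16=34, FN=37+56+36=129 → 238/401 = 0.5935
  speed: TP=52, FP=37+14+22=73, FN=4+9+10=23 → 104/200 = 0.5200
  noentry: TP=45, FP=56+9+16=81, FN=14+14+15=43 → 90/214 = 0.4206
  yield: TP=112, FP=36+10+15=61, FN=16+22+16=54 → 224/339 = 0.6608
Weighted-F1 score = Σ (supportᵢ/N)·F1 scoreᵢ with N=577: (248/577)·0.5935 + (75/577)·0.5200 + (88/577)·0.4206 + (166/577)·0.6608 = 0.577

0.577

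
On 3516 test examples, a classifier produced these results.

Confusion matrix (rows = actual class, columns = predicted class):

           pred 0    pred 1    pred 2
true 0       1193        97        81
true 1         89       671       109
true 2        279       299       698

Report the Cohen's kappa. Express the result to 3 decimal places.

Observed agreement pₒ = trace/N = 2562/3516 = 0.7287
Expected agreement pₑ = Σ (rowᵢ·colᵢ)/N² = (1371·1561 + 869·1067 + 1276·888)/3516² = 0.3398
κ = (pₒ − pₑ)/(1 − pₑ) = (0.7287 − 0.3398)/(1 − 0.3398) = 0.589

0.589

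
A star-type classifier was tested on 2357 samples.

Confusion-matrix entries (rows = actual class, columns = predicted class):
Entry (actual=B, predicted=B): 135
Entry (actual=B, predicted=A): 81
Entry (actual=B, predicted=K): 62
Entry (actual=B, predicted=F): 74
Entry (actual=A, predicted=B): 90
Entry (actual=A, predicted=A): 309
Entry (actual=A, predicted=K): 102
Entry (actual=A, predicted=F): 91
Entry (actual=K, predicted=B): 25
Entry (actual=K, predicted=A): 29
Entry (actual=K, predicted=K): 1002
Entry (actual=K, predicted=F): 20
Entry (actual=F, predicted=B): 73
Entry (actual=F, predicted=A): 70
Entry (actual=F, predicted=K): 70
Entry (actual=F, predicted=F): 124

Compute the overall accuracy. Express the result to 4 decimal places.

Accuracy = trace / total = (135+309+1002+124=1570) / 2357 = 1570/2357 = 0.6661

0.6661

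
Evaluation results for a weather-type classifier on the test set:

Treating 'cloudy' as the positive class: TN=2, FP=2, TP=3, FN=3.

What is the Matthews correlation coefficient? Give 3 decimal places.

0.000

MCC = (TP·TN − FP·FN) / √((TP+FP)(TP+FN)(TN+FP)(TN+FN))
Numerator = 3·2 − 2·3 = 0
Denominator = √(5·6·4·5) = √600 = 24.4949
MCC = 0 / 24.4949 = 0.000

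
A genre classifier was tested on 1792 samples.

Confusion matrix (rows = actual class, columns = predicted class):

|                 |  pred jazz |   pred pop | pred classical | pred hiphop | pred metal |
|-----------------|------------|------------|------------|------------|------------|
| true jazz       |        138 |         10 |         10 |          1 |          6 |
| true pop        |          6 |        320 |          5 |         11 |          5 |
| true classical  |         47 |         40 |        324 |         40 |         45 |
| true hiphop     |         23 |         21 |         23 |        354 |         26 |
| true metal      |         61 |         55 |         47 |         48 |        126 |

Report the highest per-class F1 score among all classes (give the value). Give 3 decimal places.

0.807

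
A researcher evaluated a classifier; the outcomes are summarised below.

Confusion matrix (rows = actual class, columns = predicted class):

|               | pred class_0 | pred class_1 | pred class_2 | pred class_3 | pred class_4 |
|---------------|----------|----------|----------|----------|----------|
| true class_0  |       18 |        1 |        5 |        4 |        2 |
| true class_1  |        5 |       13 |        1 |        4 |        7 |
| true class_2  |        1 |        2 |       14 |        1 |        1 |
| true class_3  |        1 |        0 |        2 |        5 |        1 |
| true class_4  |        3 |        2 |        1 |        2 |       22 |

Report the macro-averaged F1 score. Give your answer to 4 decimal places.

Per-class F1 score (2·TP/(2·TP+FP+FN)):
  class_0: TP=18, FP=5+1+1+3=10, FN=1+5+4+2=12 → 36/58 = 0.62069
  class_1: TP=13, FP=1+2+0+2=5, FN=5+1+4+7=17 → 26/48 = 0.54167
  class_2: TP=14, FP=5+1+2+1=9, FN=1+2+1+1=5 → 28/42 = 0.66667
  class_3: TP=5, FP=4+4+1+2=11, FN=1+0+2+1=4 → 10/25 = 0.40000
  class_4: TP=22, FP=2+7+1+1=11, FN=3+2+1+2=8 → 44/63 = 0.69841
Macro-F1 score = mean = (0.62069 + 0.54167 + 0.66667 + 0.40000 + 0.69841) / 5 = 0.5855

0.5855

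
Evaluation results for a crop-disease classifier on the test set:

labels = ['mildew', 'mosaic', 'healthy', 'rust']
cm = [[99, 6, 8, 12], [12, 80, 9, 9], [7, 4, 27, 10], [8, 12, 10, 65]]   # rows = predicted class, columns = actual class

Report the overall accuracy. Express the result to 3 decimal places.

Accuracy = trace / total = (99+80+27+65=271) / 378 = 271/378 = 0.717

0.717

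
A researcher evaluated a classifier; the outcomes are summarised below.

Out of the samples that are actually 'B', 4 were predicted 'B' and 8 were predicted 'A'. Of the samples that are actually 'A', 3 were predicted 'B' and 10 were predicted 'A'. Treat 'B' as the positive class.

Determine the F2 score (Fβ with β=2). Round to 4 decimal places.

Fβ = (1+β²)·TP / ((1+β²)·TP + β²·FN + FP), with β²=4
= 5·4 / (5·4 + 4·8 + 3) = 0.3636

0.3636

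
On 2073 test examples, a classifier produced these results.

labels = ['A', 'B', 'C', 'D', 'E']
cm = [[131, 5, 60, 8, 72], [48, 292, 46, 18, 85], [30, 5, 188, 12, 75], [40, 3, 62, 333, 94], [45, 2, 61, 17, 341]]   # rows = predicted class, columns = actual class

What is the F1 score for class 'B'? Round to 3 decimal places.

0.734

Take TP from the diagonal, FP from the rest of the 'B' prediction marginal, FN from the rest of the 'B' actual marginal.
F1 score = 2·TP/(2·TP+FP+FN).
B: TP=292, FP=48+46+18+85=197, FN=5+5+3+2=15 → 584/796 = 0.7337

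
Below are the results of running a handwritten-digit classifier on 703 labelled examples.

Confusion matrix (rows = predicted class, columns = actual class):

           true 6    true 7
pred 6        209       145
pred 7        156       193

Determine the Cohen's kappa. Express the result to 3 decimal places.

0.143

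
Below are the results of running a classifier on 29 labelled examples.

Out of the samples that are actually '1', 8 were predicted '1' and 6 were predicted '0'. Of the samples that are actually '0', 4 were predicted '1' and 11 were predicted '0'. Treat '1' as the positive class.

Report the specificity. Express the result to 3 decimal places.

0.733

Specificity = TN/(TN+FP) = 11/(11+4) = 0.733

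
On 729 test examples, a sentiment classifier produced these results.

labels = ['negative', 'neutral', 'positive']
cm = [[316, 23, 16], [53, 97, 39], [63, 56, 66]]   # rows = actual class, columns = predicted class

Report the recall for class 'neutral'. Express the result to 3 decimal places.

0.513

Treat 'neutral' as positive and all other classes as negative.
recall = TP/(TP+FN).
neutral: TP=97, FN=53+39=92 → 97/189 = 0.5132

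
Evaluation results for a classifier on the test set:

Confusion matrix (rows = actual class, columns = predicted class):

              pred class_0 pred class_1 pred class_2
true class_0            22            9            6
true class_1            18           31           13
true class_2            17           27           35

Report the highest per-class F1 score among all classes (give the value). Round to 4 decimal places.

0.5263

Per-class F1 score (2·TP/(2·TP+FP+FN)):
  class_0: TP=22, FP=18+17=35, FN=9+6=15 → 44/94 = 0.46809
  class_1: TP=31, FP=9+27=36, FN=18+13=31 → 62/129 = 0.48062
  class_2: TP=35, FP=6+13=19, FN=17+27=44 → 70/133 = 0.52632
Highest is class 'class_2' with F1 score = 0.5263.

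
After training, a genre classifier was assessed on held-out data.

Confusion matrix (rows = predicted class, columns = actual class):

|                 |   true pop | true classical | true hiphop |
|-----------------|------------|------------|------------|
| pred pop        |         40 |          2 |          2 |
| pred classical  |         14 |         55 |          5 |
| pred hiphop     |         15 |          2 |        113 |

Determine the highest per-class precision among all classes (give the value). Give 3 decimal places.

Per-class precision (TP/(TP+FP)):
  pop: TP=40, FP=2+2=4 → 40/44 = 0.9091
  classical: TP=55, FP=14+5=19 → 55/74 = 0.7432
  hiphop: TP=113, FP=15+2=17 → 113/130 = 0.8692
Highest is class 'pop' with precision = 0.909.

0.909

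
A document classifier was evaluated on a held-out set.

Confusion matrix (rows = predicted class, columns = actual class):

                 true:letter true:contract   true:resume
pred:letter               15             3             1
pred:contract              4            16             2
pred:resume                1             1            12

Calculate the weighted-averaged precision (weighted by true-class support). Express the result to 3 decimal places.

Per-class precision (TP/(TP+FP)):
  letter: TP=15, FP=3+1=4 → 15/19 = 0.7895
  contract: TP=16, FP=4+2=6 → 16/22 = 0.7273
  resume: TP=12, FP=1+1=2 → 12/14 = 0.8571
Weighted-precision = Σ (supportᵢ/N)·precisionᵢ with N=55: (20/55)·0.7895 + (20/55)·0.7273 + (15/55)·0.8571 = 0.785

0.785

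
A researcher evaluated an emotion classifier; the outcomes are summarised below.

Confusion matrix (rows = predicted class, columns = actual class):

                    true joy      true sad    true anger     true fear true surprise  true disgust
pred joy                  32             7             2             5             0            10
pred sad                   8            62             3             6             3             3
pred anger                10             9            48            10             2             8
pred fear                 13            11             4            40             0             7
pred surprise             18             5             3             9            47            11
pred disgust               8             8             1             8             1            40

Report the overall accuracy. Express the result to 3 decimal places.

0.582

Accuracy = trace / total = (32+62+48+40+47+40=269) / 462 = 269/462 = 0.582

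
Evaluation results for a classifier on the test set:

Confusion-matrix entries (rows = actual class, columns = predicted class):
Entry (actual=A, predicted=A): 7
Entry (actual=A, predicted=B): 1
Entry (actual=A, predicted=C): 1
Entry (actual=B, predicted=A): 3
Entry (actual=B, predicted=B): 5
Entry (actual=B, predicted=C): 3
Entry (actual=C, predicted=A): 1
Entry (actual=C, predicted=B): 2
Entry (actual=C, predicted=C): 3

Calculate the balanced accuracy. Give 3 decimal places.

0.577

Balanced accuracy = mean of per-class recall.
  A: recall = 7/9 = 0.7778
  B: recall = 5/11 = 0.4545
  C: recall = 3/6 = 0.5000
Mean = (0.7778 + 0.4545 + 0.5000) / 3 = 0.577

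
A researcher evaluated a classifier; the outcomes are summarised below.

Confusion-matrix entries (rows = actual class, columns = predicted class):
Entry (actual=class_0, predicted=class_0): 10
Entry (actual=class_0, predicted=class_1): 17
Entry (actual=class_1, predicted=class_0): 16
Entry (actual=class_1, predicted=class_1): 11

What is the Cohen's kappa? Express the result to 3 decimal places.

Observed agreement pₒ = trace/N = 21/54 = 0.3889
Expected agreement pₑ = Σ (rowᵢ·colᵢ)/N² = (27·26 + 27·28)/54² = 0.5000
κ = (pₒ − pₑ)/(1 − pₑ) = (0.3889 − 0.5000)/(1 − 0.5000) = -0.222

-0.222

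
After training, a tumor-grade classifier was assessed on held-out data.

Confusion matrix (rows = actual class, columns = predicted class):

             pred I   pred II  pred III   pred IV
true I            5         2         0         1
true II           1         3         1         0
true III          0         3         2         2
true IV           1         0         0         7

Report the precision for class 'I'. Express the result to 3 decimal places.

0.714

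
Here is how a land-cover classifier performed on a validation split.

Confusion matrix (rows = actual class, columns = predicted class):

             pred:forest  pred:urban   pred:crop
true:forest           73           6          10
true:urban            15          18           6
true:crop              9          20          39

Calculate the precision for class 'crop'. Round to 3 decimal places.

One-vs-rest for 'crop': TP = diagonal; FP = other classes predicted 'crop'; FN = 'crop' predicted as other.
precision = TP/(TP+FP).
crop: TP=39, FP=10+6=16 → 39/55 = 0.7091

0.709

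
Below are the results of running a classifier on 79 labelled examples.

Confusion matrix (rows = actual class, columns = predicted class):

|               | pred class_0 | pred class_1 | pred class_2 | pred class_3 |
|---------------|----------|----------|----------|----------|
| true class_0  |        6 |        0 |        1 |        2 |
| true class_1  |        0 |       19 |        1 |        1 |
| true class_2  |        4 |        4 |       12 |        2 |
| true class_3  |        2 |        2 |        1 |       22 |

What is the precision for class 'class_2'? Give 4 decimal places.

0.8000

precision = TP/(TP+FP).
class_2: TP=12, FP=1+1+1=3 → 12/15 = 0.80000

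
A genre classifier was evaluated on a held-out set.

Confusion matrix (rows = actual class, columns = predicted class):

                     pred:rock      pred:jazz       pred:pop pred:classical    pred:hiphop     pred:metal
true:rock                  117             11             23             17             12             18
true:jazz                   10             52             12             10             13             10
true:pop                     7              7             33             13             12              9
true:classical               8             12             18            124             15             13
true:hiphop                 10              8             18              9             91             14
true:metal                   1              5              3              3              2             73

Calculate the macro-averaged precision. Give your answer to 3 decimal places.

Per-class precision (TP/(TP+FP)):
  rock: TP=117, FP=10+7+8+10+1=36 → 117/153 = 0.7647
  jazz: TP=52, FP=11+7+12+8+5=43 → 52/95 = 0.5474
  pop: TP=33, FP=23+12+18+18+3=74 → 33/107 = 0.3084
  classical: TP=124, FP=17+10+13+9+3=52 → 124/176 = 0.7045
  hiphop: TP=91, FP=12+13+12+15+2=54 → 91/145 = 0.6276
  metal: TP=73, FP=18+10+9+13+14=64 → 73/137 = 0.5328
Macro-precision = mean = (0.7647 + 0.5474 + 0.3084 + 0.7045 + 0.6276 + 0.5328) / 6 = 0.581

0.581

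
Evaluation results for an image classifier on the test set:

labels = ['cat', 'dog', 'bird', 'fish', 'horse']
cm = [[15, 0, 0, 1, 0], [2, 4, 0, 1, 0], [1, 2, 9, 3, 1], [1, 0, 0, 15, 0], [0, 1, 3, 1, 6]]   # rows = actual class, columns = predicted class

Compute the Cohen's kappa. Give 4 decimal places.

Observed agreement pₒ = trace/N = 49/66 = 0.74242
Expected agreement pₑ = Σ (rowᵢ·colᵢ)/N² = (16·19 + 7·7 + 16·12 + 16·21 + 11·7)/66² = 0.21993
κ = (pₒ − pₑ)/(1 − pₑ) = (0.74242 − 0.21993)/(1 − 0.21993) = 0.6698

0.6698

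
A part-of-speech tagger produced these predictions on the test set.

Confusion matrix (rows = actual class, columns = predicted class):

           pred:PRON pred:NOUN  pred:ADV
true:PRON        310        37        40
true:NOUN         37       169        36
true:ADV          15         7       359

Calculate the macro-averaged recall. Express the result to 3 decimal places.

0.814

Per-class recall (TP/(TP+FN)):
  PRON: TP=310, FN=37+40=77 → 310/387 = 0.8010
  NOUN: TP=169, FN=37+36=73 → 169/242 = 0.6983
  ADV: TP=359, FN=15+7=22 → 359/381 = 0.9423
Macro-recall = mean = (0.8010 + 0.6983 + 0.9423) / 3 = 0.814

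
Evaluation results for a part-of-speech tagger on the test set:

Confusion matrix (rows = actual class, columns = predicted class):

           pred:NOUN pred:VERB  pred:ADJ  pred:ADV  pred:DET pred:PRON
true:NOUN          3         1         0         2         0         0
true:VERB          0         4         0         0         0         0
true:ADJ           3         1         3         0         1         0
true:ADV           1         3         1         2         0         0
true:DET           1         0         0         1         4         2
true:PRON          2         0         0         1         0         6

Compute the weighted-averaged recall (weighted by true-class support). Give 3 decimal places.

0.524

Per-class recall (TP/(TP+FN)):
  NOUN: TP=3, FN=1+0+2+0+0=3 → 3/6 = 0.5000
  VERB: TP=4, FN=0+0+0+0+0=0 → 4/4 = 1.0000
  ADJ: TP=3, FN=3+1+0+1+0=5 → 3/8 = 0.3750
  ADV: TP=2, FN=1+3+1+0+0=5 → 2/7 = 0.2857
  DET: TP=4, FN=1+0+0+1+2=4 → 4/8 = 0.5000
  PRON: TP=6, FN=2+0+0+1+0=3 → 6/9 = 0.6667
Weighted-recall = Σ (supportᵢ/N)·recallᵢ with N=42: (6/42)·0.5000 + (4/42)·1.0000 + (8/42)·0.3750 + (7/42)·0.2857 + (8/42)·0.5000 + (9/42)·0.6667 = 0.524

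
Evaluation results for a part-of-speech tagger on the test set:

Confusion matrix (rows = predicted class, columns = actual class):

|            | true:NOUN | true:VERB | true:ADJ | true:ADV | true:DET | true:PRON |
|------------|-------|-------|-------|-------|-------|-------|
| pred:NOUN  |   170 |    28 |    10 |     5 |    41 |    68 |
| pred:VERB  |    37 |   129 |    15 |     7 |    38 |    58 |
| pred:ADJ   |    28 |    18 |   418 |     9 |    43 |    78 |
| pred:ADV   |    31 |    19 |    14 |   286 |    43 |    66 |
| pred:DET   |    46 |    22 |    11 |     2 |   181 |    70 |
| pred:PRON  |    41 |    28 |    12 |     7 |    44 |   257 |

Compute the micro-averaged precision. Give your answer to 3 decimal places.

0.605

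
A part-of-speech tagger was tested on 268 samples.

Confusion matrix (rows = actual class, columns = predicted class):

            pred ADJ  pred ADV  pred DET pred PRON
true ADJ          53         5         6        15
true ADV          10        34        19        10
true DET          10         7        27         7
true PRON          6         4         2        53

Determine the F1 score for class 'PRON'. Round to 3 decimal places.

F1 score = 2·TP/(2·TP+FP+FN).
PRON: TP=53, FP=15+10+7=32, FN=6+4+2=12 → 106/150 = 0.7067

0.707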